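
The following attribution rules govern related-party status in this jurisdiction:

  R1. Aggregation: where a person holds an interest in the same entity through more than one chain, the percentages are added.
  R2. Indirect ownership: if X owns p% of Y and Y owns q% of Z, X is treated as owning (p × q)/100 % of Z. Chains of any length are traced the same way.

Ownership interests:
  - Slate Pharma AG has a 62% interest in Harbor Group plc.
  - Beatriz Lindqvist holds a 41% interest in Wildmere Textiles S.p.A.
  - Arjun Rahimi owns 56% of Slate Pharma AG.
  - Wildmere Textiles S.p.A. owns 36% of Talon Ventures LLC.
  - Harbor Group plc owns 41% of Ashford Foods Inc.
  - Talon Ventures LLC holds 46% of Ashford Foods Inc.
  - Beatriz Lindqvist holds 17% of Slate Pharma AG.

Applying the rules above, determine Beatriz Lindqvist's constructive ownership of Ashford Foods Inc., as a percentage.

11.111%

Chain via Wildmere Textiles S.p.A. → Talon Ventures LLC (R2): 41% × 36% × 46% = 6.7896% of Ashford Foods Inc.
Chain via Slate Pharma AG → Harbor Group plc (R2): 17% × 62% × 41% = 4.3214% of Ashford Foods Inc.
Aggregating (R1): 6.7896% + 4.3214% = 11.111%.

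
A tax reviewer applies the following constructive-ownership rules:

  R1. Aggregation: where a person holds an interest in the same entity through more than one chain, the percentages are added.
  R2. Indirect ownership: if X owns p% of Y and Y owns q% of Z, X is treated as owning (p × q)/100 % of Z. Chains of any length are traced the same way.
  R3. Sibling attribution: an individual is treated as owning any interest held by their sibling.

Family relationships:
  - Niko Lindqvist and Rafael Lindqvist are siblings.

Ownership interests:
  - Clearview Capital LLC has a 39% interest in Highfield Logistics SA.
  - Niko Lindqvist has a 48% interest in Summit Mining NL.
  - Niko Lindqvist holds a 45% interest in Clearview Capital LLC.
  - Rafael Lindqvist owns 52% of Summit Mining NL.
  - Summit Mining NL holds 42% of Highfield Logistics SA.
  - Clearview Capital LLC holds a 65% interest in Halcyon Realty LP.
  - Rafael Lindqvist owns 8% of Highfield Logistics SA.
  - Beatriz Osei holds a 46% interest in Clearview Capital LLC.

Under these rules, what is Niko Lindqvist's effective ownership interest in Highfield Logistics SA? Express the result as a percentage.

67.55%

By sibling attribution (R3), Niko Lindqvist is treated as also owning Rafael Lindqvist's interest in Summit Mining NL, giving 48% + 52% = 100%.
By sibling attribution (R3), Niko Lindqvist is treated as owning Rafael Lindqvist's 8% interest in Highfield Logistics SA.
Chain via Clearview Capital LLC (R2): 45% × 39% = 17.55% of Highfield Logistics SA.
Chain via Summit Mining NL (R2): 100% × 42% = 42% of Highfield Logistics SA.
Direct interest in Highfield Logistics SA: 8%.
Aggregating (R1): 17.55% + 42% + 8% = 67.55%.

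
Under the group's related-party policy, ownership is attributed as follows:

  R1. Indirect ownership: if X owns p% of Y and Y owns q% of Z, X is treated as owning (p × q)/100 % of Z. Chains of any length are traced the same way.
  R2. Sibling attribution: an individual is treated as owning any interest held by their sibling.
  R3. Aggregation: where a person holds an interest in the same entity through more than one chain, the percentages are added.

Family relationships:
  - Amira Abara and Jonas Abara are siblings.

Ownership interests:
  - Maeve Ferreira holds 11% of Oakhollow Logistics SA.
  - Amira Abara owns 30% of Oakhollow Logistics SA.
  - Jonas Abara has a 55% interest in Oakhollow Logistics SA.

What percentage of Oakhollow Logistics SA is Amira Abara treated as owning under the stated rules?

By sibling attribution (R2), Amira Abara is treated as also owning Jonas Abara's interest in Oakhollow Logistics SA, giving 30% + 55% = 85%.
Direct interest in Oakhollow Logistics SA: 85%.

85%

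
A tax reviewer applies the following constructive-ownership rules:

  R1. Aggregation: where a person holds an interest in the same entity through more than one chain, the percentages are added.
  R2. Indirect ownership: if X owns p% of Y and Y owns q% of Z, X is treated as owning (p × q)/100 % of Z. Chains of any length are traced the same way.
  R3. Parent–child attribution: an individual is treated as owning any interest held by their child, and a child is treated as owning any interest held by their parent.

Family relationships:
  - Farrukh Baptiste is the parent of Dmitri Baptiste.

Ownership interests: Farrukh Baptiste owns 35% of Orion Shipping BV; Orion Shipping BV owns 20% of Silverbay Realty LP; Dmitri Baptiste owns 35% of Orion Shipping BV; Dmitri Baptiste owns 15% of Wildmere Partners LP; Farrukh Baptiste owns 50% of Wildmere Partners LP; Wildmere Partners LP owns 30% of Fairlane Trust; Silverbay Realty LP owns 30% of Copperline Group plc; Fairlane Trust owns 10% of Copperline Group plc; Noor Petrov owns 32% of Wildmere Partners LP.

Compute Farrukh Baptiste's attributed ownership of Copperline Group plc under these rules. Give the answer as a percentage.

By parent–child attribution (R3), Farrukh Baptiste is treated as also owning Dmitri Baptiste's interest in Wildmere Partners LP, giving 50% + 15% = 65%.
By parent–child attribution (R3), Farrukh Baptiste is treated as also owning Dmitri Baptiste's interest in Orion Shipping BV, giving 35% + 35% = 70%.
Chain via Wildmere Partners LP → Fairlane Trust (R2): 65% × 30% × 10% = 1.95% of Copperline Group plc.
Chain via Orion Shipping BV → Silverbay Realty LP (R2): 70% × 20% × 30% = 4.2% of Copperline Group plc.
Aggregating (R1): 1.95% + 4.2% = 6.15%.

6.15%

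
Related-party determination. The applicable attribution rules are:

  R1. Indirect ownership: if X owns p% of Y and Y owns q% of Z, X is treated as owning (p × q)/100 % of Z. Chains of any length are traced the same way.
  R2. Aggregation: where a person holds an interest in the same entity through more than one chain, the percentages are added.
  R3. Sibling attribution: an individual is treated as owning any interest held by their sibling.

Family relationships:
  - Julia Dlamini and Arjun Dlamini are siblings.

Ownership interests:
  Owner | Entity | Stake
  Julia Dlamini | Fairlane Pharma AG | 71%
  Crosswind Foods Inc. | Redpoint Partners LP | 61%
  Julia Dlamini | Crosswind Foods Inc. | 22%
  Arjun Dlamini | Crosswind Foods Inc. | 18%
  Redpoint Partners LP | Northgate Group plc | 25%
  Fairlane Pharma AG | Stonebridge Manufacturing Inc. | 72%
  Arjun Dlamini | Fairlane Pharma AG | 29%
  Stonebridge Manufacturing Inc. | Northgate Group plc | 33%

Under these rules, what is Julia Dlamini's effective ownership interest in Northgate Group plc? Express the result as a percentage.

By sibling attribution (R3), Julia Dlamini is treated as also owning Arjun Dlamini's interest in Crosswind Foods Inc, giving 22% + 18% = 40%.
By sibling attribution (R3), Julia Dlamini is treated as also owning Arjun Dlamini's interest in Fairlane Pharma AG, giving 71% + 29% = 100%.
Chain via Crosswind Foods Inc. → Redpoint Partners LP (R1): 40% × 61% × 25% = 6.1% of Northgate Group plc.
Chain via Fairlane Pharma AG → Stonebridge Manufacturing Inc. (R1): 100% × 72% × 33% = 23.76% of Northgate Group plc.
Aggregating (R2): 6.1% + 23.76% = 29.86%.

29.86%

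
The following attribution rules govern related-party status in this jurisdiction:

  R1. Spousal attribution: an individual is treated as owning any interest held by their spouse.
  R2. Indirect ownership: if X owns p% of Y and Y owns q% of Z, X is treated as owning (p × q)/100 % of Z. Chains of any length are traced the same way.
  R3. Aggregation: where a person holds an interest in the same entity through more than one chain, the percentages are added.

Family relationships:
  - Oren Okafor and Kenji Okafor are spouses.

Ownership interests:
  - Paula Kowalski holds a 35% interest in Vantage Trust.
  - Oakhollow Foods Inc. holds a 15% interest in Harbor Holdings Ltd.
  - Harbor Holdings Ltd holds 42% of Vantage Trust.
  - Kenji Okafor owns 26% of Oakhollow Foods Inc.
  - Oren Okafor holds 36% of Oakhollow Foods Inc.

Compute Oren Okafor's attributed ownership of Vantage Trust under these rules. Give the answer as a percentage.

3.906%

By spousal attribution (R1), Oren Okafor is treated as also owning Kenji Okafor's interest in Oakhollow Foods Inc, giving 36% + 26% = 62%.
Chain via Oakhollow Foods Inc. → Harbor Holdings Ltd (R2): 62% × 15% × 42% = 3.906% of Vantage Trust.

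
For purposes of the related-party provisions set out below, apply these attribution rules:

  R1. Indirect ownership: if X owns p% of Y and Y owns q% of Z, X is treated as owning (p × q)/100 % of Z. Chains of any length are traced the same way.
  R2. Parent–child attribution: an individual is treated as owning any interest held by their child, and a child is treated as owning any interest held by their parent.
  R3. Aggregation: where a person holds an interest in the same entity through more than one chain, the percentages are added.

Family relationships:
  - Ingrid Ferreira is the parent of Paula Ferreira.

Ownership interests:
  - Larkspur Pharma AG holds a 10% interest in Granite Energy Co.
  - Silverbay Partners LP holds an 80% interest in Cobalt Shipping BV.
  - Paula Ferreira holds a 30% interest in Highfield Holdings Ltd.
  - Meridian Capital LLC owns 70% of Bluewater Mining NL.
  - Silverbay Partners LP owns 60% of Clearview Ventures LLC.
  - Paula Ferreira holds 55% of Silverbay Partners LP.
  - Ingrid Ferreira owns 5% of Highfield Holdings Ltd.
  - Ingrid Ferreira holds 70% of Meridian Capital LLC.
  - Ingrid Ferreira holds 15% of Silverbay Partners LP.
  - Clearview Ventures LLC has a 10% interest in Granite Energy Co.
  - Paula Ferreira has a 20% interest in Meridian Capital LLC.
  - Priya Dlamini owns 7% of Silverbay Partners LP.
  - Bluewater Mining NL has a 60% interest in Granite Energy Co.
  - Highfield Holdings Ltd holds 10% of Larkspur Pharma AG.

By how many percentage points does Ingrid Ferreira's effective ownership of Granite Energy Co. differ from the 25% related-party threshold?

By parent–child attribution (R2), Ingrid Ferreira is treated as also owning Paula Ferreira's interest in Silverbay Partners LP, giving 15% + 55% = 70%.
By parent–child attribution (R2), Ingrid Ferreira is treated as also owning Paula Ferreira's interest in Meridian Capital LLC, giving 70% + 20% = 90%.
By parent–child attribution (R2), Ingrid Ferreira is treated as also owning Paula Ferreira's interest in Highfield Holdings Ltd, giving 5% + 30% = 35%.
Chain via Silverbay Partners LP → Clearview Ventures LLC (R1): 70% × 60% × 10% = 4.2% of Granite Energy Co.
Chain via Meridian Capital LLC → Bluewater Mining NL (R1): 90% × 70% × 60% = 37.8% of Granite Energy Co.
Chain via Highfield Holdings Ltd → Larkspur Pharma AG (R1): 35% × 10% × 10% = 0.35% of Granite Energy Co.
Aggregating (R3): 4.2% + 37.8% + 0.35% = 42.35%.
42.35% exceeds the 25% threshold by 17.35 percentage points.

17.35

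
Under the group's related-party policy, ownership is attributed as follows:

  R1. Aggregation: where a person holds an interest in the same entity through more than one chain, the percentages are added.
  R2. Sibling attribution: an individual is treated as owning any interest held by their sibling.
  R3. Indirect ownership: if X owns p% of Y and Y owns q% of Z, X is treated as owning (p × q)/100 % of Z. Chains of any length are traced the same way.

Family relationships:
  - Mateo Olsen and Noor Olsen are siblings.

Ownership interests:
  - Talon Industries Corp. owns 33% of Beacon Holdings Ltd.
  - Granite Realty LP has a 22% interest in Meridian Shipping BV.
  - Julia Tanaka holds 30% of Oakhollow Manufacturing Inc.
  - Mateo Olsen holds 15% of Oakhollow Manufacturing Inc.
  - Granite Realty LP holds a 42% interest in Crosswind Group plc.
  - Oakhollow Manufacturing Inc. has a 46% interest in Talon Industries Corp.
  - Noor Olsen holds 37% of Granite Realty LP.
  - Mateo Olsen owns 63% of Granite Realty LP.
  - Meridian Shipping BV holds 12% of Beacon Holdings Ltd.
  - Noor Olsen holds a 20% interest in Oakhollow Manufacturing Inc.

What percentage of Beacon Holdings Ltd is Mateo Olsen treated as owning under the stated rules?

By sibling attribution (R2), Mateo Olsen is treated as also owning Noor Olsen's interest in Granite Realty LP, giving 63% + 37% = 100%.
By sibling attribution (R2), Mateo Olsen is treated as also owning Noor Olsen's interest in Oakhollow Manufacturing Inc, giving 15% + 20% = 35%.
Chain via Granite Realty LP → Meridian Shipping BV (R3): 100% × 22% × 12% = 2.64% of Beacon Holdings Ltd.
Chain via Oakhollow Manufacturing Inc. → Talon Industries Corp. (R3): 35% × 46% × 33% = 5.313% of Beacon Holdings Ltd.
Aggregating (R1): 2.64% + 5.313% = 7.953%.

7.953%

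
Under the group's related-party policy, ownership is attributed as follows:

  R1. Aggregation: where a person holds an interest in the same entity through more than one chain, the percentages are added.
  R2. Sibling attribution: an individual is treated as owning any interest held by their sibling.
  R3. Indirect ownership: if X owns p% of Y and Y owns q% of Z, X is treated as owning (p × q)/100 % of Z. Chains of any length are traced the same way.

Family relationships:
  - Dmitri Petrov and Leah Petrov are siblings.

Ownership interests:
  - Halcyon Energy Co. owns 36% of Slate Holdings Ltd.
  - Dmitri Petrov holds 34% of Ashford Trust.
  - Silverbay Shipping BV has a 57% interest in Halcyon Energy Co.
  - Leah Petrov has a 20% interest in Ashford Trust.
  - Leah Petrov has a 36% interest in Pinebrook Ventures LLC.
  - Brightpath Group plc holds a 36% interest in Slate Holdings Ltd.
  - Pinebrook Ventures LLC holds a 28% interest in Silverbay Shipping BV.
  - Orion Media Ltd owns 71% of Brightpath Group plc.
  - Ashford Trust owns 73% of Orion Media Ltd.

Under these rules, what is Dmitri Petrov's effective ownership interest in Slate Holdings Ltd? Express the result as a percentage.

12.144168%

By sibling attribution (R2), Dmitri Petrov is treated as also owning Leah Petrov's interest in Ashford Trust, giving 34% + 20% = 54%.
By sibling attribution (R2), Dmitri Petrov is treated as owning Leah Petrov's 36% interest in Pinebrook Ventures LLC.
Chain via Ashford Trust → Orion Media Ltd → Brightpath Group plc (R3): 54% × 73% × 71% × 36% = 10.075752% of Slate Holdings Ltd.
Chain via Pinebrook Ventures LLC → Silverbay Shipping BV → Halcyon Energy Co. (R3): 36% × 28% × 57% × 36% = 2.068416% of Slate Holdings Ltd.
Aggregating (R1): 10.075752% + 2.068416% = 12.144168%.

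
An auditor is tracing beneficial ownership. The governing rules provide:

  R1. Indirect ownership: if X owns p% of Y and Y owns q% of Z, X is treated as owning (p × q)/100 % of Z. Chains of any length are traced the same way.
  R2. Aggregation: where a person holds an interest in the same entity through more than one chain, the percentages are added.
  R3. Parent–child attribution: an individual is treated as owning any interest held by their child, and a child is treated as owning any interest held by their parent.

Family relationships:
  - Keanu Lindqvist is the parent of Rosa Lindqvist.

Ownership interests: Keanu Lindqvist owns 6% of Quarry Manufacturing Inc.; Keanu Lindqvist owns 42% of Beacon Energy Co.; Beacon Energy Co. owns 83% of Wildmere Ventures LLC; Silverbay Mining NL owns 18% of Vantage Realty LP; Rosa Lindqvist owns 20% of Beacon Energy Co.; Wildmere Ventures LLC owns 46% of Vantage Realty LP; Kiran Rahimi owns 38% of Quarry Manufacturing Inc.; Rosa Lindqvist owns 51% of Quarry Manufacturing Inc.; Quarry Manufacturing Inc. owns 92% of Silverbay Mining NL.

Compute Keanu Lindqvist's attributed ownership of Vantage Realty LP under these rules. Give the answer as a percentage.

By parent–child attribution (R3), Keanu Lindqvist is treated as also owning Rosa Lindqvist's interest in Beacon Energy Co, giving 42% + 20% = 62%.
By parent–child attribution (R3), Keanu Lindqvist is treated as also owning Rosa Lindqvist's interest in Quarry Manufacturing Inc, giving 6% + 51% = 57%.
Chain via Beacon Energy Co. → Wildmere Ventures LLC (R1): 62% × 83% × 46% = 23.6716% of Vantage Realty LP.
Chain via Quarry Manufacturing Inc. → Silverbay Mining NL (R1): 57% × 92% × 18% = 9.4392% of Vantage Realty LP.
Aggregating (R2): 23.6716% + 9.4392% = 33.1108%.

33.1108%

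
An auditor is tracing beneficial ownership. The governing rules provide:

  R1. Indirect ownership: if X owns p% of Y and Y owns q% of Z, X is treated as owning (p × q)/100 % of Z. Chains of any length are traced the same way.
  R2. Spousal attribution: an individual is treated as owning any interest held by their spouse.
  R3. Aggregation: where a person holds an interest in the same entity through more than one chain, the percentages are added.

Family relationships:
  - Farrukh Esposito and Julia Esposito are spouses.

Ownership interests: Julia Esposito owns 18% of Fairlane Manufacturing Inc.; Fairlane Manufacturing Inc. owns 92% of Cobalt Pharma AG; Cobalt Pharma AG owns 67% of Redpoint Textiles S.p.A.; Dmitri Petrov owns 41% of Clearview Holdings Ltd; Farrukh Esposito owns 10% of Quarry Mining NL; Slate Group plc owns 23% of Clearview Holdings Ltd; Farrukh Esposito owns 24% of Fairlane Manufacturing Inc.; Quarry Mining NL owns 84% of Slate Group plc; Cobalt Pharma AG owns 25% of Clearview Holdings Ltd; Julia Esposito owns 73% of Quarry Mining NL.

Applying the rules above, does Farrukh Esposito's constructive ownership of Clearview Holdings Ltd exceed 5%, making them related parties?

By spousal attribution (R2), Farrukh Esposito is treated as also owning Julia Esposito's interest in Fairlane Manufacturing Inc, giving 24% + 18% = 42%.
By spousal attribution (R2), Farrukh Esposito is treated as also owning Julia Esposito's interest in Quarry Mining NL, giving 10% + 73% = 83%.
Chain via Fairlane Manufacturing Inc. → Cobalt Pharma AG (R1): 42% × 92% × 25% = 9.66% of Clearview Holdings Ltd.
Chain via Quarry Mining NL → Slate Group plc (R1): 83% × 84% × 23% = 16.0356% of Clearview Holdings Ltd.
Aggregating (R3): 9.66% + 16.0356% = 25.6956%.
25.6956% exceeds the 5% threshold, so Farrukh is a related party to Clearview Holdings Ltd.

Yes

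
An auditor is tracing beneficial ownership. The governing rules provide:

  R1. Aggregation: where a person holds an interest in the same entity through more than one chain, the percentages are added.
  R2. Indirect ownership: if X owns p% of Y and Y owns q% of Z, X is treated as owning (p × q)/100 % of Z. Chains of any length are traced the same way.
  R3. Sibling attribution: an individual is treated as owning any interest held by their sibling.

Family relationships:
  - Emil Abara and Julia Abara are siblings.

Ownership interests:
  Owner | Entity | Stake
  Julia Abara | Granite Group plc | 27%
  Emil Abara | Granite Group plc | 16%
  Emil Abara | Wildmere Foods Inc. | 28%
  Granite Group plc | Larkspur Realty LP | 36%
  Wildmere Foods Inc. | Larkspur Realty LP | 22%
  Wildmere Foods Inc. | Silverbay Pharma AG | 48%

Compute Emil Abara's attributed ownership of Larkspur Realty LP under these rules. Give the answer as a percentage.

21.64%

By sibling attribution (R3), Emil Abara is treated as also owning Julia Abara's interest in Granite Group plc, giving 16% + 27% = 43%.
Chain via Granite Group plc (R2): 43% × 36% = 15.48% of Larkspur Realty LP.
Chain via Wildmere Foods Inc. (R2): 28% × 22% = 6.16% of Larkspur Realty LP.
Aggregating (R1): 15.48% + 6.16% = 21.64%.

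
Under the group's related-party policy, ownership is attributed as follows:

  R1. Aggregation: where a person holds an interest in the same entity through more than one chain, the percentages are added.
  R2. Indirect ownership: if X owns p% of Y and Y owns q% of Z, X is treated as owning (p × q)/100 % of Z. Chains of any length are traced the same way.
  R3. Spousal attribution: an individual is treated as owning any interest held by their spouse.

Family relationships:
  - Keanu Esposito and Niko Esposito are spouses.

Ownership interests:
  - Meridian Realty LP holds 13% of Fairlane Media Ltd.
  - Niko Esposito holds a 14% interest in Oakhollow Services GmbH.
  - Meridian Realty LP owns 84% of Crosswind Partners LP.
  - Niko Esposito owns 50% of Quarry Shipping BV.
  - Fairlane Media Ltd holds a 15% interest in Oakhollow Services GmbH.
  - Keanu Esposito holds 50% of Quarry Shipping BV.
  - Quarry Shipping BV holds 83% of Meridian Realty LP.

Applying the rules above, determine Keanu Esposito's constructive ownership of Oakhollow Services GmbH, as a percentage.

15.6185%

By spousal attribution (R3), Keanu Esposito is treated as also owning Niko Esposito's interest in Quarry Shipping BV, giving 50% + 50% = 100%.
By spousal attribution (R3), Keanu Esposito is treated as owning Niko Esposito's 14% interest in Oakhollow Services GmbH.
Chain via Quarry Shipping BV → Meridian Realty LP → Fairlane Media Ltd (R2): 100% × 83% × 13% × 15% = 1.6185% of Oakhollow Services GmbH.
Direct interest in Oakhollow Services GmbH: 14%.
Aggregating (R1): 1.6185% + 14% = 15.6185%.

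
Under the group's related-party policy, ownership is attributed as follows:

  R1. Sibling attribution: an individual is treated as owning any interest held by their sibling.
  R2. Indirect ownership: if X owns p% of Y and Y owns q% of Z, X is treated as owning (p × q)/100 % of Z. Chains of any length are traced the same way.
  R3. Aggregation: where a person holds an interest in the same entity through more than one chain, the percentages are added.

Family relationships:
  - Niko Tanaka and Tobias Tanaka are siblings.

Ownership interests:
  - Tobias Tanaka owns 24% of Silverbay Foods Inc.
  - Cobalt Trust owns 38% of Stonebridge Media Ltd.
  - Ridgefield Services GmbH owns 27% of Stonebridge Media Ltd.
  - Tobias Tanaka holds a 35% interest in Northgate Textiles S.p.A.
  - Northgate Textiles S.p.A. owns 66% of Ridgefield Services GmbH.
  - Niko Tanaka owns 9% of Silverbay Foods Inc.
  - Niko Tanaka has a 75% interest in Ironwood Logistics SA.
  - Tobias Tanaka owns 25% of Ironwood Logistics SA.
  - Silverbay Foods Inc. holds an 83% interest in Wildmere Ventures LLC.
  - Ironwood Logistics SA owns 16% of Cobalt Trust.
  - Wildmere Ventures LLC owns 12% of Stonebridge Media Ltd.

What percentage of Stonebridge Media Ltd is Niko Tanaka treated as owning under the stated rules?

By sibling attribution (R1), Niko Tanaka is treated as also owning Tobias Tanaka's interest in Ironwood Logistics SA, giving 75% + 25% = 100%.
By sibling attribution (R1), Niko Tanaka is treated as also owning Tobias Tanaka's interest in Silverbay Foods Inc, giving 9% + 24% = 33%.
By sibling attribution (R1), Niko Tanaka is treated as owning Tobias Tanaka's 35% interest in Northgate Textiles S.p.A.
Chain via Ironwood Logistics SA → Cobalt Trust (R2): 100% × 16% × 38% = 6.08% of Stonebridge Media Ltd.
Chain via Silverbay Foods Inc. → Wildmere Ventures LLC (R2): 33% × 83% × 12% = 3.2868% of Stonebridge Media Ltd.
Chain via Northgate Textiles S.p.A. → Ridgefield Services GmbH (R2): 35% × 66% × 27% = 6.237% of Stonebridge Media Ltd.
Aggregating (R3): 6.08% + 3.2868% + 6.237% = 15.6038%.

15.6038%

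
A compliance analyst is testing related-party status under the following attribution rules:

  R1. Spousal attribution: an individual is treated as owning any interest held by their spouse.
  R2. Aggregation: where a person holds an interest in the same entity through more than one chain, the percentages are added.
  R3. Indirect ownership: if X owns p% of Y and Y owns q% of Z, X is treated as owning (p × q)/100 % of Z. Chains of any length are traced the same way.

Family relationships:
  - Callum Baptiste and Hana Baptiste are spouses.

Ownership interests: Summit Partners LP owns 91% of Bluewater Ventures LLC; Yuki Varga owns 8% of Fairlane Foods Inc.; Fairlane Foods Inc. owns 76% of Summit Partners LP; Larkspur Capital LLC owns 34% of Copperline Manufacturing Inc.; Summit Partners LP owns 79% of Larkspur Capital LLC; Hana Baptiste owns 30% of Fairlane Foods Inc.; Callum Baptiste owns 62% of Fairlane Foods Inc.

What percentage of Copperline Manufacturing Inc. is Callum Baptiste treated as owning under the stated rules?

18.780512%

By spousal attribution (R1), Callum Baptiste is treated as also owning Hana Baptiste's interest in Fairlane Foods Inc, giving 62% + 30% = 92%.
Chain via Fairlane Foods Inc. → Summit Partners LP → Larkspur Capital LLC (R3): 92% × 76% × 79% × 34% = 18.780512% of Copperline Manufacturing Inc.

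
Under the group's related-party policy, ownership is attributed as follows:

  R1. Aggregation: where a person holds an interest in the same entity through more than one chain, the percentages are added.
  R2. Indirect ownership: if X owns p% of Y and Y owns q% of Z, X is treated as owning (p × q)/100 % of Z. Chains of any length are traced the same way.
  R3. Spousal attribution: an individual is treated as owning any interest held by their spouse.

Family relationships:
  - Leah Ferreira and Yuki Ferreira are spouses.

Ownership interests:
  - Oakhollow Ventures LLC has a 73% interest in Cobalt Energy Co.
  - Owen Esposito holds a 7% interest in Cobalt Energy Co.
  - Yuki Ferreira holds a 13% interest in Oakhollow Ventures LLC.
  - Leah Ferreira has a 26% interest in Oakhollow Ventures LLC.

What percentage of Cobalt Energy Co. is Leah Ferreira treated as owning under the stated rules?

28.47%

By spousal attribution (R3), Leah Ferreira is treated as also owning Yuki Ferreira's interest in Oakhollow Ventures LLC, giving 26% + 13% = 39%.
Chain via Oakhollow Ventures LLC (R2): 39% × 73% = 28.47% of Cobalt Energy Co.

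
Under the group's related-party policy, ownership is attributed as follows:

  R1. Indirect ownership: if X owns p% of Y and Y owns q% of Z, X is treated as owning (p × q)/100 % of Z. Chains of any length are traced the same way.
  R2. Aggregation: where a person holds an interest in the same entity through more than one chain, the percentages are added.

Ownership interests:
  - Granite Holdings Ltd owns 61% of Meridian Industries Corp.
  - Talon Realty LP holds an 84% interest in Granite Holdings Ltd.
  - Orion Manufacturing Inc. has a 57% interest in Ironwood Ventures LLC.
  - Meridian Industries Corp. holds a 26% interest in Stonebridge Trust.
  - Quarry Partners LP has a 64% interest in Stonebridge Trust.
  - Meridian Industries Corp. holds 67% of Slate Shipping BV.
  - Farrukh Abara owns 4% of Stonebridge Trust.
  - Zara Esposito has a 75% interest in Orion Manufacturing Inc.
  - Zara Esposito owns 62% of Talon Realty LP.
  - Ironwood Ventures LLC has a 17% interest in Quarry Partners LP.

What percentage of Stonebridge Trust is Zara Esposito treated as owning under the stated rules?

12.911088%

Chain via Orion Manufacturing Inc. → Ironwood Ventures LLC → Quarry Partners LP (R1): 75% × 57% × 17% × 64% = 4.6512% of Stonebridge Trust.
Chain via Talon Realty LP → Granite Holdings Ltd → Meridian Industries Corp. (R1): 62% × 84% × 61% × 26% = 8.259888% of Stonebridge Trust.
Aggregating (R2): 4.6512% + 8.259888% = 12.911088%.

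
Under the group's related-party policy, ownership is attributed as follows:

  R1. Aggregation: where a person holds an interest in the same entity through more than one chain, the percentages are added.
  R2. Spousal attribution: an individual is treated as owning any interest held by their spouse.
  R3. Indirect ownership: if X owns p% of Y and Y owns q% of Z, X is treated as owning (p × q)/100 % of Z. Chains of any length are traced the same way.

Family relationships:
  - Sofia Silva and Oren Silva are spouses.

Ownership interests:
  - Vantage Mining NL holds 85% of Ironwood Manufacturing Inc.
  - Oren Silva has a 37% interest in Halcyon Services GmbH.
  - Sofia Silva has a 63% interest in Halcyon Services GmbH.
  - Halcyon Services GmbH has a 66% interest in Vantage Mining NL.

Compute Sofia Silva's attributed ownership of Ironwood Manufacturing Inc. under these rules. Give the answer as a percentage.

56.1%

By spousal attribution (R2), Sofia Silva is treated as also owning Oren Silva's interest in Halcyon Services GmbH, giving 63% + 37% = 100%.
Chain via Halcyon Services GmbH → Vantage Mining NL (R3): 100% × 66% × 85% = 56.1% of Ironwood Manufacturing Inc.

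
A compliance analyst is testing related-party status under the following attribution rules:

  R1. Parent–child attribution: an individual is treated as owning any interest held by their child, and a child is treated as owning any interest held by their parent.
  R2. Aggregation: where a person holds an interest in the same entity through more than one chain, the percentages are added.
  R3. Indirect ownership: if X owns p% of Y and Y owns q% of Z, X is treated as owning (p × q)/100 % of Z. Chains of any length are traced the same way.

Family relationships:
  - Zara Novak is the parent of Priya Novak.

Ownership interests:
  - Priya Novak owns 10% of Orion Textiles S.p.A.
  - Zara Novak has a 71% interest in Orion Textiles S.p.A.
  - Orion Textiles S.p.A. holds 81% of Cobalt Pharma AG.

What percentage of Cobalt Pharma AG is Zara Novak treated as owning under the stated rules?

By parent–child attribution (R1), Zara Novak is treated as also owning Priya Novak's interest in Orion Textiles S.p.A, giving 71% + 10% = 81%.
Chain via Orion Textiles S.p.A. (R3): 81% × 81% = 65.61% of Cobalt Pharma AG.

65.61%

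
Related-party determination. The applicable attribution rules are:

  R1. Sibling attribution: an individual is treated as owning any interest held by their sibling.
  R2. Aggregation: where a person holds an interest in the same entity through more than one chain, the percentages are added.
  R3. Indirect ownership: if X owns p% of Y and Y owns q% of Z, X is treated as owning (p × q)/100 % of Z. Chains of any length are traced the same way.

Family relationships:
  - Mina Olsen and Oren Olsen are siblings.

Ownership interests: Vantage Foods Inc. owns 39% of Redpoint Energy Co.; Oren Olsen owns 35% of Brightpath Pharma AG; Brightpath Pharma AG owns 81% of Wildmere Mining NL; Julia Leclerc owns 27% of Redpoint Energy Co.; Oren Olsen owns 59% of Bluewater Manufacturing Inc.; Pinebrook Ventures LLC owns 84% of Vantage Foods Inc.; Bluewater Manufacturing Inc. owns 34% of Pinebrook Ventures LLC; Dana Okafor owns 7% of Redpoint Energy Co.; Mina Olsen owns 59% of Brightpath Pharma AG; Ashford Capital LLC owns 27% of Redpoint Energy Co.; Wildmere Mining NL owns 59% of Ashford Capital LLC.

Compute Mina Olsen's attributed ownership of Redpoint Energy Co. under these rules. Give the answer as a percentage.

By sibling attribution (R1), Mina Olsen is treated as also owning Oren Olsen's interest in Brightpath Pharma AG, giving 59% + 35% = 94%.
By sibling attribution (R1), Mina Olsen is treated as owning Oren Olsen's 59% interest in Bluewater Manufacturing Inc.
Chain via Brightpath Pharma AG → Wildmere Mining NL → Ashford Capital LLC (R3): 94% × 81% × 59% × 27% = 12.129102% of Redpoint Energy Co.
Chain via Bluewater Manufacturing Inc. → Pinebrook Ventures LLC → Vantage Foods Inc. (R3): 59% × 34% × 84% × 39% = 6.571656% of Redpoint Energy Co.
Aggregating (R2): 12.129102% + 6.571656% = 18.700758%.

18.700758%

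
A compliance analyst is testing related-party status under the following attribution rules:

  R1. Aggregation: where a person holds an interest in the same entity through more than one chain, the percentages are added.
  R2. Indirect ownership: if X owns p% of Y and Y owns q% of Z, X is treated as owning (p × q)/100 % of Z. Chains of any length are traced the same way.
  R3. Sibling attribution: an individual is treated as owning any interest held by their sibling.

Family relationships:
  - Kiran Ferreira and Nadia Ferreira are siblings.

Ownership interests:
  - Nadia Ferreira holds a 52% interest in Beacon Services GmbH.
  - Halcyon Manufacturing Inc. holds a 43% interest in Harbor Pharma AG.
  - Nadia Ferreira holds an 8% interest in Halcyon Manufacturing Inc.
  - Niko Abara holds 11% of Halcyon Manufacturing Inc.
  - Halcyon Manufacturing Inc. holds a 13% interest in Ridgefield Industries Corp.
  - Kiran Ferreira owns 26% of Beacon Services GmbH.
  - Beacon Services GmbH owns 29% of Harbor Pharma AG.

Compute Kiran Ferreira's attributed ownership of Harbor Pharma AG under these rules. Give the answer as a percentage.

26.06%

By sibling attribution (R3), Kiran Ferreira is treated as also owning Nadia Ferreira's interest in Beacon Services GmbH, giving 26% + 52% = 78%.
By sibling attribution (R3), Kiran Ferreira is treated as owning Nadia Ferreira's 8% interest in Halcyon Manufacturing Inc.
Chain via Beacon Services GmbH (R2): 78% × 29% = 22.62% of Harbor Pharma AG.
Chain via Halcyon Manufacturing Inc. (R2): 8% × 43% = 3.44% of Harbor Pharma AG.
Aggregating (R1): 22.62% + 3.44% = 26.06%.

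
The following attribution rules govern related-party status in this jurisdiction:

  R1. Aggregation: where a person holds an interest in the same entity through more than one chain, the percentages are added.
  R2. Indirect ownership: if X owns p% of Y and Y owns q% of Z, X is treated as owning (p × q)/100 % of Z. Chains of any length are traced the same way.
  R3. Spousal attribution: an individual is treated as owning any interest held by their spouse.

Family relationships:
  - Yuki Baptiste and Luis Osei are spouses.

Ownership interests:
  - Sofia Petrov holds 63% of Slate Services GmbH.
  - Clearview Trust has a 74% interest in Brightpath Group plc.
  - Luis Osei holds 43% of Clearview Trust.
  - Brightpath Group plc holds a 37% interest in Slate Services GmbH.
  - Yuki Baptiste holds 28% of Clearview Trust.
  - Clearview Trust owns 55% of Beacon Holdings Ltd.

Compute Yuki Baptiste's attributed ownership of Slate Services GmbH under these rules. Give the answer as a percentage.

By spousal attribution (R3), Yuki Baptiste is treated as also owning Luis Osei's interest in Clearview Trust, giving 28% + 43% = 71%.
Chain via Clearview Trust → Brightpath Group plc (R2): 71% × 74% × 37% = 19.4398% of Slate Services GmbH.

19.4398%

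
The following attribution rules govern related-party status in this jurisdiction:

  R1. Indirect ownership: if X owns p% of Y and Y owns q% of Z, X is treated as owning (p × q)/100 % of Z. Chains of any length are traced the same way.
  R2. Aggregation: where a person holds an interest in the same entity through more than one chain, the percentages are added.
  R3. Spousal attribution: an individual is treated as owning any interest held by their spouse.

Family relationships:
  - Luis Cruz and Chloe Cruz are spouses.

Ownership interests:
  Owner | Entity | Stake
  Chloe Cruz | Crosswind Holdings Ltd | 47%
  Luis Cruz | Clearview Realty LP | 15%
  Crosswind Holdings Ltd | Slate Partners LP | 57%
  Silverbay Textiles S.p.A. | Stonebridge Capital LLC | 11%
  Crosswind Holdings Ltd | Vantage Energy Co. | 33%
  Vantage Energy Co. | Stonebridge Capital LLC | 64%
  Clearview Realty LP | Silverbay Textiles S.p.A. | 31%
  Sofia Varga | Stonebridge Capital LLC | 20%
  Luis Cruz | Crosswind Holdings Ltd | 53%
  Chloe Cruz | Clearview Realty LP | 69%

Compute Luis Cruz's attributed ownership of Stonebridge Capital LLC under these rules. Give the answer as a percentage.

By spousal attribution (R3), Luis Cruz is treated as also owning Chloe Cruz's interest in Clearview Realty LP, giving 15% + 69% = 84%.
By spousal attribution (R3), Luis Cruz is treated as also owning Chloe Cruz's interest in Crosswind Holdings Ltd, giving 53% + 47% = 100%.
Chain via Clearview Realty LP → Silverbay Textiles S.p.A. (R1): 84% × 31% × 11% = 2.8644% of Stonebridge Capital LLC.
Chain via Crosswind Holdings Ltd → Vantage Energy Co. (R1): 100% × 33% × 64% = 21.12% of Stonebridge Capital LLC.
Aggregating (R2): 2.8644% + 21.12% = 23.9844%.

23.9844%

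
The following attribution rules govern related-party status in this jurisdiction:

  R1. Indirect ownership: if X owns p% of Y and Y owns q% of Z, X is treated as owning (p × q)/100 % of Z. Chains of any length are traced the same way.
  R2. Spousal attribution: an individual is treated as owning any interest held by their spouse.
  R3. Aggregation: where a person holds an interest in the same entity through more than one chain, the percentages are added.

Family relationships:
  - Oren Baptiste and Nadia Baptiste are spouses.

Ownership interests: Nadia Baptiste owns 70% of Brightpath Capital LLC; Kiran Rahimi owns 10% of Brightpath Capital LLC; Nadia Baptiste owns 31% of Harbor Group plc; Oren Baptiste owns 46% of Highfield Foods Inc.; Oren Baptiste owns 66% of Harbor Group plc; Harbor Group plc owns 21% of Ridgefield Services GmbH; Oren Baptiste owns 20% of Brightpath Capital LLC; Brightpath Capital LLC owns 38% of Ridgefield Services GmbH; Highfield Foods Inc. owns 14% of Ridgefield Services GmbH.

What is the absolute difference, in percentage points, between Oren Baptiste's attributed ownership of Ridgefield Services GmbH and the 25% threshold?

By spousal attribution (R2), Oren Baptiste is treated as also owning Nadia Baptiste's interest in Brightpath Capital LLC, giving 20% + 70% = 90%.
By spousal attribution (R2), Oren Baptiste is treated as also owning Nadia Baptiste's interest in Harbor Group plc, giving 66% + 31% = 97%.
Chain via Brightpath Capital LLC (R1): 90% × 38% = 34.2% of Ridgefield Services GmbH.
Chain via Highfield Foods Inc. (R1): 46% × 14% = 6.44% of Ridgefield Services GmbH.
Chain via Harbor Group plc (R1): 97% × 21% = 20.37% of Ridgefield Services GmbH.
Aggregating (R3): 34.2% + 6.44% + 20.37% = 61.01%.
61.01% exceeds the 25% threshold by 36.01 percentage points.

36.01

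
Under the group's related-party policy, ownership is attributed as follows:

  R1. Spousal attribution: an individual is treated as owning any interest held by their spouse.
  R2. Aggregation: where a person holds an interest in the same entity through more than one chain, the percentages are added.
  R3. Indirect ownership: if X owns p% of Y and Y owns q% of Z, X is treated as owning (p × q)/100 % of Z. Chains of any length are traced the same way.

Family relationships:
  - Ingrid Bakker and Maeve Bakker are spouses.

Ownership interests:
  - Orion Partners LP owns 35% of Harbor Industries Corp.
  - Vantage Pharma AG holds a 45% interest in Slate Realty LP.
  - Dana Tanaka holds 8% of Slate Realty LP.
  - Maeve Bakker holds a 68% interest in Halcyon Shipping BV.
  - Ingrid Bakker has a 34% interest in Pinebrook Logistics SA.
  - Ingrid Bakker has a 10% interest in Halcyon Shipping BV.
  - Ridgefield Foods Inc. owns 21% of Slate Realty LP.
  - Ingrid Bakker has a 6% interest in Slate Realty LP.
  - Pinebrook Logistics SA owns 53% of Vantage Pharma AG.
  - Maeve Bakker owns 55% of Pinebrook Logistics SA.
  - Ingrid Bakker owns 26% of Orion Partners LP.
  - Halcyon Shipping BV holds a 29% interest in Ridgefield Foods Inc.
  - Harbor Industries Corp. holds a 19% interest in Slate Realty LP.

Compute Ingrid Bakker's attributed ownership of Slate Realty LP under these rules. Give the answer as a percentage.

By spousal attribution (R1), Ingrid Bakker is treated as also owning Maeve Bakker's interest in Pinebrook Logistics SA, giving 34% + 55% = 89%.
By spousal attribution (R1), Ingrid Bakker is treated as also owning Maeve Bakker's interest in Halcyon Shipping BV, giving 10% + 68% = 78%.
Chain via Orion Partners LP → Harbor Industries Corp. (R3): 26% × 35% × 19% = 1.729% of Slate Realty LP.
Chain via Pinebrook Logistics SA → Vantage Pharma AG (R3): 89% × 53% × 45% = 21.2265% of Slate Realty LP.
Chain via Halcyon Shipping BV → Ridgefield Foods Inc. (R3): 78% × 29% × 21% = 4.7502% of Slate Realty LP.
Direct interest in Slate Realty LP: 6%.
Aggregating (R2): 1.729% + 21.2265% + 4.7502% + 6% = 33.7057%.

33.7057%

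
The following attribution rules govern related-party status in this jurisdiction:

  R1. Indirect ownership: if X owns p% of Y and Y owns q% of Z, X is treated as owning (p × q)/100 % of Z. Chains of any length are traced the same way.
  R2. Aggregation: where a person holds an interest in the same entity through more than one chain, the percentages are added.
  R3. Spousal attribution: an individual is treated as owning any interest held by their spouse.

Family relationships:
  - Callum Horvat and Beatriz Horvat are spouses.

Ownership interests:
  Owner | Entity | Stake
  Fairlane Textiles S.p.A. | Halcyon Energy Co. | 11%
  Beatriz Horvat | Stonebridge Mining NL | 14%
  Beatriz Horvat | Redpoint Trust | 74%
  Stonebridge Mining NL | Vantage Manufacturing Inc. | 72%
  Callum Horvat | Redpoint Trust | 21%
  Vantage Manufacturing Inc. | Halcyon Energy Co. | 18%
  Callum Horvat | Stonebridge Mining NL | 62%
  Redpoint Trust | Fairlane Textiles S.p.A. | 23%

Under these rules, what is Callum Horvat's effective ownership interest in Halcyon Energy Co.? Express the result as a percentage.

12.2531%

By spousal attribution (R3), Callum Horvat is treated as also owning Beatriz Horvat's interest in Stonebridge Mining NL, giving 62% + 14% = 76%.
By spousal attribution (R3), Callum Horvat is treated as also owning Beatriz Horvat's interest in Redpoint Trust, giving 21% + 74% = 95%.
Chain via Stonebridge Mining NL → Vantage Manufacturing Inc. (R1): 76% × 72% × 18% = 9.8496% of Halcyon Energy Co.
Chain via Redpoint Trust → Fairlane Textiles S.p.A. (R1): 95% × 23% × 11% = 2.4035% of Halcyon Energy Co.
Aggregating (R2): 9.8496% + 2.4035% = 12.2531%.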